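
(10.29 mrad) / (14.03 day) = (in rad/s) 8.489e-09. Check: 1 mrad = 0.001 rad, so 10.29 mrad = 10.29 * 0.001 = 0.01029 rad. 1 day = 86400 s, so 14.03 day = 14.03 * 86400 = 1212192 s. Combine: 0.01029 rad / 1212192 s = 8.4887543e-09 rad/s. Result: 8.4887543e-09 rad/s ≈ 8.489e-09 rad/s (4 s.f.).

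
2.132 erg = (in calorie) 5.096e-08. Check: 1 erg = 1e-07 J, so 2.132 erg = 2.132 * 1e-07 = 2.132e-07 J. 1 calorie = 4.184 J, so 2.132e-07 J = 2.132e-07 / 4.184 = 5.0956023e-08 calorie ≈ 5.096e-08 calorie (4 s.f.).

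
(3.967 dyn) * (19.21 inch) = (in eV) 1 dyn = 1e-05 N, so 3.967 dyn = 3.967 * 1e-05 = 3.967e-05 N. 1 inch = 0.0254 m, so 19.21 inch = 19.21 * 0.0254 = 0.487934 m. Combine: 3.967e-05 N * 0.487934 m = 1.9356342e-05 J. 1 eV = 1.6021766e-19 J, so 1.9356342e-05 J = 1.9356342e-05 / 1.6021766e-19 = 1.2081278e+14 eV ≈ 1.208e+14 eV (4 s.f.). Final answer: 1.208e+14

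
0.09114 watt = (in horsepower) 0.09114 watt = 0.09114 W. 1 horsepower = 745.69987 W, so 0.09114 W = 0.09114 / 745.69987 = 0.00012222075 horsepower ≈ 0.0001222 horsepower (4 s.f.). Final answer: 0.0001222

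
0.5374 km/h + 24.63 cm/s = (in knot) 1 km/h = 0.27777778 m/s, so 0.5374 km/h = 0.5374 * 0.27777778 = 0.14927778 m/s. 1 cm/s = 0.01 m/s, so 24.63 cm/s = 24.63 * 0.01 = 0.2463 m/s. Sum: 0.14927778 + 0.2463 = 0.39557778 m/s. 1 knot = 0.51444444 m/s, so 0.39557778 m/s = 0.39557778 / 0.51444444 = 0.76894168 knot ≈ 0.7689 knot (4 s.f.). Final answer: 0.7689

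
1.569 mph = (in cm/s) 70.14. Check: 1 mph = 0.44704 m/s, so 1.569 mph = 1.569 * 0.44704 = 0.70140576 m/s. 1 cm/s = 0.01 m/s, so 0.70140576 m/s = 0.70140576 / 0.01 = 70.140576 cm/s ≈ 70.14 cm/s (4 s.f.).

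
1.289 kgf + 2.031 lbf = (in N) 21.68. Check: 1 kgf = 9.80665 N, so 1.289 kgf = 1.289 * 9.80665 = 12.640772 N. 1 lbf = 4.4482216 N, so 2.031 lbf = 2.031 * 4.4482216 = 9.0343381 N. Sum: 12.640772 + 9.0343381 = 21.67511 N. Result: 21.67511 N ≈ 21.68 N (4 s.f.).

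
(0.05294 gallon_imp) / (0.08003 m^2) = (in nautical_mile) 1.624e-06. Check: 1 gallon_imp = 0.00454609 m^3, so 0.05294 gallon_imp = 0.05294 * 0.00454609 = 0.00024067 m^3. 0.08003 m^2 is already in m^2. Combine: 0.00024067 m^3 / 0.08003 m^2 = 0.0030072473 m. 1 nautical_mile = 1852 m, so 0.0030072473 m = 0.0030072473 / 1852 = 1.6237837e-06 nautical_mile ≈ 1.624e-06 nautical_mile (4 s.f.).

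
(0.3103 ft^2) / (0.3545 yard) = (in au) 1 ft^2 = 0.09290304 m^2, so 0.3103 ft^2 = 0.3103 * 0.09290304 = 0.028827813 m^2. 1 yard = 0.9144 m, so 0.3545 yard = 0.3545 * 0.9144 = 0.3241548 m. Combine: 0.028827813 m^2 / 0.3241548 m = 0.088932243 m. 1 au = 1.4959787e+11 m, so 0.088932243 m = 0.088932243 / 1.4959787e+11 = 5.9447532e-13 au ≈ 5.945e-13 au (4 s.f.). Final answer: 5.945e-13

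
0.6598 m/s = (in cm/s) 1 cm/s = 0.01 m/s, so 0.6598 m/s = 0.6598 / 0.01 = 65.98 cm/s. Final answer: 65.98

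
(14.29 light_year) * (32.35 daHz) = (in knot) 8.501e+19. Check: 1 light_year = 9.4607305e+15 m, so 14.29 light_year = 14.29 * 9.4607305e+15 = 1.3519384e+17 m. 1 daHz = 10 Hz, so 32.35 daHz = 32.35 * 10 = 323.5 Hz. Combine: 1.3519384e+17 m * 323.5 Hz = 4.3735207e+19 m/s. 1 knot = 0.51444444 m/s, so 4.3735207e+19 m/s = 4.3735207e+19 / 0.51444444 = 8.5014441e+19 knot ≈ 8.501e+19 knot (4 s.f.).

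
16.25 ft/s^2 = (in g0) 1 ft/s^2 = 0.3048 m/s^2, so 16.25 ft/s^2 = 16.25 * 0.3048 = 4.953 m/s^2. 1 g0 = 9.80665 m/s^2, so 4.953 m/s^2 = 4.953 / 9.80665 = 0.50506544 g0 ≈ 0.5051 g0 (4 s.f.). Final answer: 0.5051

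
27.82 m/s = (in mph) 62.23. Check: 1 mph = 0.44704 m/s, so 27.82 m/s = 27.82 / 0.44704 = 62.231568 mph ≈ 62.23 mph (4 s.f.).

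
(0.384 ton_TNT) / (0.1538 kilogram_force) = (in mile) 1 ton_TNT = 4.184e+09 J, so 0.384 ton_TNT = 0.384 * 4.184e+09 = 1.606656e+09 J. 1 kilogram_force = 9.80665 N, so 0.1538 kilogram_force = 0.1538 * 9.80665 = 1.5082628 N. Combine: 1.606656e+09 J / 1.5082628 N = 1.0652361e+09 m. 1 mile = 1609.344 m, so 1.0652361e+09 m = 1.0652361e+09 / 1609.344 = 661907.05 mile ≈ 6.619e+05 mile (4 s.f.). Final answer: 6.619e+05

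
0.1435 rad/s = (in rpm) 1.37. Check: 1 rpm = 0.10471976 rad/s, so 0.1435 rad/s = 0.1435 / 0.10471976 = 1.3703241 rpm ≈ 1.37 rpm (4 s.f.).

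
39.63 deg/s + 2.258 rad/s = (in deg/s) 1 deg/s = 0.017453293 rad/s, so 39.63 deg/s = 39.63 * 0.017453293 = 0.69167398 rad/s. 2.258 rad/s is already in rad/s. Sum: 0.69167398 + 2.258 = 2.949674 rad/s. 1 deg/s = 0.017453293 rad/s, so 2.949674 rad/s = 2.949674 / 0.017453293 = 169.00387 deg/s ≈ 169 deg/s (4 s.f.). Final answer: 169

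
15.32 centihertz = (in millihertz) 153.2. Check: 1 centihertz = 0.01 Hz, so 15.32 centihertz = 15.32 * 0.01 = 0.1532 Hz. 1 millihertz = 0.001 Hz, so 0.1532 Hz = 0.1532 / 0.001 = 153.2 millihertz.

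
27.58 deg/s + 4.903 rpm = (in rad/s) 0.9948. Check: 1 deg/s = 0.017453293 rad/s, so 27.58 deg/s = 27.58 * 0.017453293 = 0.48136181 rad/s. 1 rpm = 0.10471976 rad/s, so 4.903 rpm = 4.903 * 0.10471976 = 0.51344096 rad/s. Sum: 0.48136181 + 0.51344096 = 0.99480277 rad/s. Result: 0.99480277 rad/s ≈ 0.9948 rad/s (4 s.f.).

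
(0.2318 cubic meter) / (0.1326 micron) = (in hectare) 0.2318 cubic meter = 0.2318 m^3. 1 micron = 1e-06 m, so 0.1326 micron = 0.1326 * 1e-06 = 1.326e-07 m. Combine: 0.2318 m^3 / 1.326e-07 m = 1748114.6 m^2. 1 hectare = 10000 m^2, so 1748114.6 m^2 = 1748114.6 / 10000 = 174.81146 hectare ≈ 174.8 hectare (4 s.f.). Final answer: 174.8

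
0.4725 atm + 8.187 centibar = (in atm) 0.5533. Check: 1 atm = 101325 Pa, so 0.4725 atm = 0.4725 * 101325 = 47876.062 Pa. 1 centibar = 1000 Pa, so 8.187 centibar = 8.187 * 1000 = 8187 Pa. Sum: 47876.062 + 8187 = 56063.062 Pa. 1 atm = 101325 Pa, so 56063.062 Pa = 56063.062 / 101325 = 0.55329941 atm ≈ 0.5533 atm (4 s.f.).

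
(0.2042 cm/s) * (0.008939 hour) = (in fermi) 6.571e+13. Check: 1 cm/s = 0.01 m/s, so 0.2042 cm/s = 0.2042 * 0.01 = 0.002042 m/s. 1 hour = 3600 s, so 0.008939 hour = 0.008939 * 3600 = 32.1804 s. Combine: 0.002042 m/s * 32.1804 s = 0.065712377 m. 1 fermi = 1e-15 m, so 0.065712377 m = 0.065712377 / 1e-15 = 6.5712377e+13 fermi ≈ 6.571e+13 fermi (4 s.f.).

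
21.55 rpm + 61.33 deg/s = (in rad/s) 1 rpm = 0.10471976 rad/s, so 21.55 rpm = 21.55 * 0.10471976 = 2.2567107 rad/s. 1 deg/s = 0.017453293 rad/s, so 61.33 deg/s = 61.33 * 0.017453293 = 1.0704104 rad/s. Sum: 2.2567107 + 1.0704104 = 3.3271212 rad/s. Result: 3.3271212 rad/s ≈ 3.327 rad/s (4 s.f.). Final answer: 3.327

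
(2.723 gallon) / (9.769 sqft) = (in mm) 11.36. Check: 1 gallon = 0.0037854118 m^3, so 2.723 gallon = 2.723 * 0.0037854118 = 0.010307676 m^3. 1 sqft = 0.09290304 m^2, so 9.769 sqft = 9.769 * 0.09290304 = 0.9075698 m^2. Combine: 0.010307676 m^3 / 0.9075698 m^2 = 0.011357447 m. 1 mm = 0.001 m, so 0.011357447 m = 0.011357447 / 0.001 = 11.357447 mm ≈ 11.36 mm (4 s.f.).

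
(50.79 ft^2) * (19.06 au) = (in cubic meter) 1.345e+13. Check: 1 ft^2 = 0.09290304 m^2, so 50.79 ft^2 = 50.79 * 0.09290304 = 4.7185454 m^2. 1 au = 1.4959787e+11 m, so 19.06 au = 19.06 * 1.4959787e+11 = 2.8513354e+12 m. Combine: 4.7185454 m^2 * 2.8513354e+12 m = 1.3454156e+13 m^3. 1.3454156e+13 m^3 = 1.3454156e+13 cubic meter ≈ 1.345e+13 cubic meter (4 s.f.).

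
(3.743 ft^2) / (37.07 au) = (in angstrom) 1 ft^2 = 0.09290304 m^2, so 3.743 ft^2 = 3.743 * 0.09290304 = 0.34773608 m^2. 1 au = 1.4959787e+11 m, so 37.07 au = 37.07 * 1.4959787e+11 = 5.5455931e+12 m. Combine: 0.34773608 m^2 / 5.5455931e+12 m = 6.270494e-14 m. 1 angstrom = 1e-10 m, so 6.270494e-14 m = 6.270494e-14 / 1e-10 = 0.0006270494 angstrom ≈ 0.000627 angstrom (4 s.f.). Final answer: 0.000627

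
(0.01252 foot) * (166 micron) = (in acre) 1 foot = 0.3048 m, so 0.01252 foot = 0.01252 * 0.3048 = 0.003816096 m. 1 micron = 1e-06 m, so 166 micron = 166 * 1e-06 = 0.000166 m. Combine: 0.003816096 m * 0.000166 m = 6.3347194e-07 m^2. 1 acre = 4046.8564 m^2, so 6.3347194e-07 m^2 = 6.3347194e-07 / 4046.8564 = 1.5653432e-10 acre ≈ 1.565e-10 acre (4 s.f.). Final answer: 1.565e-10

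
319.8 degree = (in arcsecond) 1 degree = 0.017453293 rad, so 319.8 degree = 319.8 * 0.017453293 = 5.5815629 rad. 1 arcsecond = 4.8481368e-06 rad, so 5.5815629 rad = 5.5815629 / 4.8481368e-06 = 1151280 arcsecond ≈ 1.151e+06 arcsecond (4 s.f.). Final answer: 1.151e+06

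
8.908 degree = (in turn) 1 degree = 0.017453293 rad, so 8.908 degree = 8.908 * 0.017453293 = 0.15547393 rad. 1 turn = 6.2831853 rad, so 0.15547393 rad = 0.15547393 / 6.2831853 = 0.024744444 turn ≈ 0.02474 turn (4 s.f.). Final answer: 0.02474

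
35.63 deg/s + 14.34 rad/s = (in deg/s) 857.3. Check: 1 deg/s = 0.017453293 rad/s, so 35.63 deg/s = 35.63 * 0.017453293 = 0.62186081 rad/s. 14.34 rad/s is already in rad/s. Sum: 0.62186081 + 14.34 = 14.961861 rad/s. 1 deg/s = 0.017453293 rad/s, so 14.961861 rad/s = 14.961861 / 0.017453293 = 857.25148 deg/s ≈ 857.3 deg/s (4 s.f.).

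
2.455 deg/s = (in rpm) 0.4092. Check: 1 deg/s = 0.017453293 rad/s, so 2.455 deg/s = 2.455 * 0.017453293 = 0.042847833 rad/s. 1 rpm = 0.10471976 rad/s, so 0.042847833 rad/s = 0.042847833 / 0.10471976 = 0.40916667 rpm ≈ 0.4092 rpm (4 s.f.).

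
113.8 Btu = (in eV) 7.494e+23. Check: 1 Btu = 1055.0559 J, so 113.8 Btu = 113.8 * 1055.0559 = 120065.36 J. 1 eV = 1.6021766e-19 J, so 120065.36 J = 120065.36 / 1.6021766e-19 = 7.4938901e+23 eV ≈ 7.494e+23 eV (4 s.f.).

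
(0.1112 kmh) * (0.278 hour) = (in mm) 3.091e+04. Check: 1 kmh = 0.27777778 m/s, so 0.1112 kmh = 0.1112 * 0.27777778 = 0.030888889 m/s. 1 hour = 3600 s, so 0.278 hour = 0.278 * 3600 = 1000.8 s. Combine: 0.030888889 m/s * 1000.8 s = 30.9136 m. 1 mm = 0.001 m, so 30.9136 m = 30.9136 / 0.001 = 30913.6 mm ≈ 3.091e+04 mm (4 s.f.).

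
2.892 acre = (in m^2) 1 acre = 4046.8564 m^2, so 2.892 acre = 2.892 * 4046.8564 = 11703.509 m^2. Result: 11703.509 m^2 ≈ 1.17e+04 m^2 (4 s.f.). Final answer: 1.17e+04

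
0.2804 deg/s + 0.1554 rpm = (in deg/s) 1 deg/s = 0.017453293 rad/s, so 0.2804 deg/s = 0.2804 * 0.017453293 = 0.0048939032 rad/s. 1 rpm = 0.10471976 rad/s, so 0.1554 rpm = 0.1554 * 0.10471976 = 0.01627345 rad/s. Sum: 0.0048939032 + 0.01627345 = 0.021167353 rad/s. 1 deg/s = 0.017453293 rad/s, so 0.021167353 rad/s = 0.021167353 / 0.017453293 = 1.2128 deg/s ≈ 1.213 deg/s (4 s.f.). Final answer: 1.213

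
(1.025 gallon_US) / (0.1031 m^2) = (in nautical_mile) 1 gallon_US = 0.0037854118 m^3, so 1.025 gallon_US = 1.025 * 0.0037854118 = 0.0038800471 m^3. 0.1031 m^2 is already in m^2. Combine: 0.0038800471 m^3 / 0.1031 m^2 = 0.037633822 m. 1 nautical_mile = 1852 m, so 0.037633822 m = 0.037633822 / 1852 = 2.0320638e-05 nautical_mile ≈ 2.032e-05 nautical_mile (4 s.f.). Final answer: 2.032e-05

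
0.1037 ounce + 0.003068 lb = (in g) 4.331. Check: 1 ounce = 0.028349523 kg, so 0.1037 ounce = 0.1037 * 0.028349523 = 0.0029398455 kg. 1 lb = 0.45359237 kg, so 0.003068 lb = 0.003068 * 0.45359237 = 0.0013916214 kg. Sum: 0.0029398455 + 0.0013916214 = 0.0043314669 kg. 1 g = 0.001 kg, so 0.0043314669 kg = 0.0043314669 / 0.001 = 4.3314669 g ≈ 4.331 g (4 s.f.).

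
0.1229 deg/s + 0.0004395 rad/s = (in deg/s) 1 deg/s = 0.017453293 rad/s, so 0.1229 deg/s = 0.1229 * 0.017453293 = 0.0021450097 rad/s. 0.0004395 rad/s is already in rad/s. Sum: 0.0021450097 + 0.0004395 = 0.0025845097 rad/s. 1 deg/s = 0.017453293 rad/s, so 0.0025845097 rad/s = 0.0025845097 / 0.017453293 = 0.1480815 deg/s ≈ 0.1481 deg/s (4 s.f.). Final answer: 0.1481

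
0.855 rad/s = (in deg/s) 1 deg/s = 0.017453293 rad/s, so 0.855 rad/s = 0.855 / 0.017453293 = 48.987891 deg/s ≈ 48.99 deg/s (4 s.f.). Final answer: 48.99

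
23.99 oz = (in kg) 1 oz = 0.028349523 kg, so 23.99 oz = 23.99 * 0.028349523 = 0.68010506 kg. Result: 0.68010506 kg ≈ 0.6801 kg (4 s.f.). Final answer: 0.6801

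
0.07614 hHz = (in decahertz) 1 hHz = 100 Hz, so 0.07614 hHz = 0.07614 * 100 = 7.614 Hz. 1 decahertz = 10 Hz, so 7.614 Hz = 7.614 / 10 = 0.7614 decahertz. Final answer: 0.7614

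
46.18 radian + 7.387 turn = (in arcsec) 46.18 radian = 46.18 rad. 1 turn = 6.2831853 rad, so 7.387 turn = 7.387 * 6.2831853 = 46.41389 rad. Sum: 46.18 + 46.41389 = 92.59389 rad. 1 arcsec = 4.8481368e-06 rad, so 92.59389 rad = 92.59389 / 4.8481368e-06 = 19098861 arcsec ≈ 1.91e+07 arcsec (4 s.f.). Final answer: 1.91e+07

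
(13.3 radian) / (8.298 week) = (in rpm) 2.531e-05. Check: 13.3 radian = 13.3 rad. 1 week = 604800 s, so 8.298 week = 8.298 * 604800 = 5018630.4 s. Combine: 13.3 rad / 5018630.4 s = 2.6501254e-06 rad/s. 1 rpm = 0.10471976 rad/s, so 2.6501254e-06 rad/s = 2.6501254e-06 / 0.10471976 = 2.5306834e-05 rpm ≈ 2.531e-05 rpm (4 s.f.).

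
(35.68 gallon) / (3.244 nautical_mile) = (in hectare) 1 gallon = 0.0037854118 m^3, so 35.68 gallon = 35.68 * 0.0037854118 = 0.13506349 m^3. 1 nautical_mile = 1852 m, so 3.244 nautical_mile = 3.244 * 1852 = 6007.888 m. Combine: 0.13506349 m^3 / 6007.888 m = 2.2481027e-05 m^2. 1 hectare = 10000 m^2, so 2.2481027e-05 m^2 = 2.2481027e-05 / 10000 = 2.2481027e-09 hectare ≈ 2.248e-09 hectare (4 s.f.). Final answer: 2.248e-09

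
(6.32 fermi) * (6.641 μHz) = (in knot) 8.159e-20. Check: 1 fermi = 1e-15 m, so 6.32 fermi = 6.32 * 1e-15 = 6.32e-15 m. 1 μHz = 1e-06 Hz, so 6.641 μHz = 6.641 * 1e-06 = 6.641e-06 Hz. Combine: 6.32e-15 m * 6.641e-06 Hz = 4.197112e-20 m/s. 1 knot = 0.51444444 m/s, so 4.197112e-20 m/s = 4.197112e-20 / 0.51444444 = 8.158533e-20 knot ≈ 8.159e-20 knot (4 s.f.).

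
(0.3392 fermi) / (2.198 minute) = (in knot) 5e-18. Check: 1 fermi = 1e-15 m, so 0.3392 fermi = 0.3392 * 1e-15 = 3.392e-16 m. 1 minute = 60 s, so 2.198 minute = 2.198 * 60 = 131.88 s. Combine: 3.392e-16 m / 131.88 s = 2.5720352e-18 m/s. 1 knot = 0.51444444 m/s, so 2.5720352e-18 m/s = 2.5720352e-18 / 0.51444444 = 4.9996364e-18 knot ≈ 5e-18 knot (4 s.f.).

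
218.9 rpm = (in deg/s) 1 rpm = 0.10471976 rad/s, so 218.9 rpm = 218.9 * 0.10471976 = 22.923154 rad/s. 1 deg/s = 0.017453293 rad/s, so 22.923154 rad/s = 22.923154 / 0.017453293 = 1313.4 deg/s ≈ 1313 deg/s (4 s.f.). Final answer: 1313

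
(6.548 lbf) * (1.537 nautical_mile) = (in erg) 1 lbf = 4.4482216 N, so 6.548 lbf = 6.548 * 4.4482216 = 29.126955 N. 1 nautical_mile = 1852 m, so 1.537 nautical_mile = 1.537 * 1852 = 2846.524 m. Combine: 29.126955 N * 2846.524 m = 82910.577 J. 1 erg = 1e-07 J, so 82910.577 J = 82910.577 / 1e-07 = 8.2910577e+11 erg ≈ 8.291e+11 erg (4 s.f.). Final answer: 8.291e+11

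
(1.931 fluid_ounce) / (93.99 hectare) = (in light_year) 6.422e-27. Check: 1 fluid_ounce = 2.957353e-05 m^3, so 1.931 fluid_ounce = 1.931 * 2.957353e-05 = 5.7106486e-05 m^3. 1 hectare = 10000 m^2, so 93.99 hectare = 93.99 * 10000 = 939900 m^2. Combine: 5.7106486e-05 m^3 / 939900 m^2 = 6.0758044e-11 m. 1 light_year = 9.4607305e+15 m, so 6.0758044e-11 m = 6.0758044e-11 / 9.4607305e+15 = 6.4221303e-27 light_year ≈ 6.422e-27 light_year (4 s.f.).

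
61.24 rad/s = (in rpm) 1 rpm = 0.10471976 rad/s, so 61.24 rad/s = 61.24 / 0.10471976 = 584.79892 rpm ≈ 584.8 rpm (4 s.f.). Final answer: 584.8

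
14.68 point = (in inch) 1 point = 0.00035277778 m, so 14.68 point = 14.68 * 0.00035277778 = 0.0051787778 m. 1 inch = 0.0254 m, so 0.0051787778 m = 0.0051787778 / 0.0254 = 0.20388889 inch ≈ 0.2039 inch (4 s.f.). Final answer: 0.2039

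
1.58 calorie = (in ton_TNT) 1 calorie = 4.184 J, so 1.58 calorie = 1.58 * 4.184 = 6.61072 J. 1 ton_TNT = 4.184e+09 J, so 6.61072 J = 6.61072 / 4.184e+09 = 1.58e-09 ton_TNT. Final answer: 1.58e-09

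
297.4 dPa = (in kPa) 1 dPa = 0.1 Pa, so 297.4 dPa = 297.4 * 0.1 = 29.74 Pa. 1 kPa = 1000 Pa, so 29.74 Pa = 29.74 / 1000 = 0.02974 kPa. Final answer: 0.02974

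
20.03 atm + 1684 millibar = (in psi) 318.8. Check: 1 atm = 101325 Pa, so 20.03 atm = 20.03 * 101325 = 2029539.8 Pa. 1 millibar = 100 Pa, so 1684 millibar = 1684 * 100 = 168400 Pa. Sum: 2029539.8 + 168400 = 2197939.8 Pa. 1 psi = 6894.7573 Pa, so 2197939.8 Pa = 2197939.8 / 6894.7573 = 318.78421 psi ≈ 318.8 psi (4 s.f.).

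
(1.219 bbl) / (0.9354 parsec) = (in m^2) 1 bbl = 0.15898729 m^3, so 1.219 bbl = 1.219 * 0.15898729 = 0.19380551 m^3. 1 parsec = 3.0856776e+16 m, so 0.9354 parsec = 0.9354 * 3.0856776e+16 = 2.8863428e+16 m. Combine: 0.19380551 m^3 / 2.8863428e+16 m = 6.7145701e-18 m^2. Result: 6.7145701e-18 m^2 ≈ 6.715e-18 m^2 (4 s.f.). Final answer: 6.715e-18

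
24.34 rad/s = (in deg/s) 1 deg/s = 0.017453293 rad/s, so 24.34 rad/s = 24.34 / 0.017453293 = 1394.5793 deg/s ≈ 1395 deg/s (4 s.f.). Final answer: 1395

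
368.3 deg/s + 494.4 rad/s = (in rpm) 4783. Check: 1 deg/s = 0.017453293 rad/s, so 368.3 deg/s = 368.3 * 0.017453293 = 6.4280476 rad/s. 494.4 rad/s is already in rad/s. Sum: 6.4280476 + 494.4 = 500.82805 rad/s. 1 rpm = 0.10471976 rad/s, so 500.82805 rad/s = 500.82805 / 0.10471976 = 4782.5556 rpm ≈ 4783 rpm (4 s.f.).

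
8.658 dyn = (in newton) 1 dyn = 1e-05 N, so 8.658 dyn = 8.658 * 1e-05 = 8.658e-05 N. 8.658e-05 N = 8.658e-05 newton. Final answer: 8.658e-05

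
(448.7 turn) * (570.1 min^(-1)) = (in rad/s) 2.679e+04. Check: 1 turn = 6.2831853 rad, so 448.7 turn = 448.7 * 6.2831853 = 2819.2652 rad. 1 min^(-1) = 0.016666667 Hz, so 570.1 min^(-1) = 570.1 * 0.016666667 = 9.5016667 Hz. Combine: 2819.2652 rad * 9.5016667 Hz = 26787.719 rad/s. Result: 26787.719 rad/s ≈ 2.679e+04 rad/s (4 s.f.).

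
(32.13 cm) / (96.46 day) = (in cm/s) 3.855e-06. Check: 1 cm = 0.01 m, so 32.13 cm = 32.13 * 0.01 = 0.3213 m. 1 day = 86400 s, so 96.46 day = 96.46 * 86400 = 8334144 s. Combine: 0.3213 m / 8334144 s = 3.855225e-08 m/s. 1 cm/s = 0.01 m/s, so 3.855225e-08 m/s = 3.855225e-08 / 0.01 = 3.855225e-06 cm/s ≈ 3.855e-06 cm/s (4 s.f.).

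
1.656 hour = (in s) 1 hour = 3600 s, so 1.656 hour = 1.656 * 3600 = 5961.6 s. Result: 5961.6 s ≈ 5962 s (4 s.f.). Final answer: 5962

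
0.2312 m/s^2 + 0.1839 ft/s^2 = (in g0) 0.02929. Check: 0.2312 m/s^2 is already in m/s^2. 1 ft/s^2 = 0.3048 m/s^2, so 0.1839 ft/s^2 = 0.1839 * 0.3048 = 0.05605272 m/s^2. Sum: 0.2312 + 0.05605272 = 0.28725272 m/s^2. 1 g0 = 9.80665 m/s^2, so 0.28725272 m/s^2 = 0.28725272 / 9.80665 = 0.029291626 g0 ≈ 0.02929 g0 (4 s.f.).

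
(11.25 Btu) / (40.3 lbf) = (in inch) 2607. Check: 1 Btu = 1055.0559 J, so 11.25 Btu = 11.25 * 1055.0559 = 11869.378 J. 1 lbf = 4.4482216 N, so 40.3 lbf = 40.3 * 4.4482216 = 179.26333 N. Combine: 11869.378 J / 179.26333 N = 66.21197 m. 1 inch = 0.0254 m, so 66.21197 m = 66.21197 / 0.0254 = 2606.7705 inch ≈ 2607 inch (4 s.f.).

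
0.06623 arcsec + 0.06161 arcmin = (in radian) 1 arcsec = 4.8481368e-06 rad, so 0.06623 arcsec = 0.06623 * 4.8481368e-06 = 3.210921e-07 rad. 1 arcmin = 0.00029088821 rad, so 0.06161 arcmin = 0.06161 * 0.00029088821 = 1.7921623e-05 rad. Sum: 3.210921e-07 + 1.7921623e-05 = 1.8242715e-05 rad. 1.8242715e-05 rad = 1.8242715e-05 radian ≈ 1.824e-05 radian (4 s.f.). Final answer: 1.824e-05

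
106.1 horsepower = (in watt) 7.912e+04. Check: 1 horsepower = 745.69987 W, so 106.1 horsepower = 106.1 * 745.69987 = 79118.756 W. 79118.756 W = 79118.756 watt ≈ 7.912e+04 watt (4 s.f.).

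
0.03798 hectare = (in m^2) 379.8. Check: 1 hectare = 10000 m^2, so 0.03798 hectare = 0.03798 * 10000 = 379.8 m^2. Result: 379.8 m^2.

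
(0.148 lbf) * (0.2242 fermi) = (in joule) 1.476e-16. Check: 1 lbf = 4.4482216 N, so 0.148 lbf = 0.148 * 4.4482216 = 0.6583368 N. 1 fermi = 1e-15 m, so 0.2242 fermi = 0.2242 * 1e-15 = 2.242e-16 m. Combine: 0.6583368 N * 2.242e-16 m = 1.4759911e-16 J. 1.4759911e-16 J = 1.4759911e-16 joule ≈ 1.476e-16 joule (4 s.f.).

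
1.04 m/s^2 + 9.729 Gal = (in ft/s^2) 1.04 m/s^2 is already in m/s^2. 1 Gal = 0.01 m/s^2, so 9.729 Gal = 9.729 * 0.01 = 0.09729 m/s^2. Sum: 1.04 + 0.09729 = 1.13729 m/s^2. 1 ft/s^2 = 0.3048 m/s^2, so 1.13729 m/s^2 = 1.13729 / 0.3048 = 3.7312664 ft/s^2 ≈ 3.731 ft/s^2 (4 s.f.). Final answer: 3.731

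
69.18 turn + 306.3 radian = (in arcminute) 1 turn = 6.2831853 rad, so 69.18 turn = 69.18 * 6.2831853 = 434.67076 rad. 306.3 radian = 306.3 rad. Sum: 434.67076 + 306.3 = 740.97076 rad. 1 arcminute = 0.00029088821 rad, so 740.97076 rad = 740.97076 / 0.00029088821 = 2547269.8 arcminute ≈ 2.547e+06 arcminute (4 s.f.). Final answer: 2.547e+06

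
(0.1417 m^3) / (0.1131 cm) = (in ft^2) 1349. Check: 0.1417 m^3 is already in m^3. 1 cm = 0.01 m, so 0.1131 cm = 0.1131 * 0.01 = 0.001131 m. Combine: 0.1417 m^3 / 0.001131 m = 125.28736 m^2. 1 ft^2 = 0.09290304 m^2, so 125.28736 m^2 = 125.28736 / 0.09290304 = 1348.5819 ft^2 ≈ 1349 ft^2 (4 s.f.).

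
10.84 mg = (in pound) 2.39e-05. Check: 1 mg = 1e-06 kg, so 10.84 mg = 10.84 * 1e-06 = 1.084e-05 kg. 1 pound = 0.45359237 kg, so 1.084e-05 kg = 1.084e-05 / 0.45359237 = 2.3898109e-05 pound ≈ 2.39e-05 pound (4 s.f.).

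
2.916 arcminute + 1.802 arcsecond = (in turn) 0.0001364. Check: 1 arcminute = 0.00029088821 rad, so 2.916 arcminute = 2.916 * 0.00029088821 = 0.00084823002 rad. 1 arcsecond = 4.8481368e-06 rad, so 1.802 arcsecond = 1.802 * 4.8481368e-06 = 8.7363425e-06 rad. Sum: 0.00084823002 + 8.7363425e-06 = 0.00085696636 rad. 1 turn = 6.2831853 rad, so 0.00085696636 rad = 0.00085696636 / 6.2831853 = 0.00013639043 turn ≈ 0.0001364 turn (4 s.f.).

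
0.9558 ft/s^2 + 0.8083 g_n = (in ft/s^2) 26.96. Check: 1 ft/s^2 = 0.3048 m/s^2, so 0.9558 ft/s^2 = 0.9558 * 0.3048 = 0.29132784 m/s^2. 1 g_n = 9.80665 m/s^2, so 0.8083 g_n = 0.8083 * 9.80665 = 7.9267152 m/s^2. Sum: 0.29132784 + 7.9267152 = 8.218043 m/s^2. 1 ft/s^2 = 0.3048 m/s^2, so 8.218043 m/s^2 = 8.218043 / 0.3048 = 26.962083 ft/s^2 ≈ 26.96 ft/s^2 (4 s.f.).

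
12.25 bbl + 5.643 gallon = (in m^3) 1.969. Check: 1 bbl = 0.15898729 m^3, so 12.25 bbl = 12.25 * 0.15898729 = 1.9475944 m^3. 1 gallon = 0.0037854118 m^3, so 5.643 gallon = 5.643 * 0.0037854118 = 0.021361079 m^3. Sum: 1.9475944 + 0.021361079 = 1.9689554 m^3. Result: 1.9689554 m^3 ≈ 1.969 m^3 (4 s.f.).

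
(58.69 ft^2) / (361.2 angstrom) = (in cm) 1 ft^2 = 0.09290304 m^2, so 58.69 ft^2 = 58.69 * 0.09290304 = 5.4524794 m^2. 1 angstrom = 1e-10 m, so 361.2 angstrom = 361.2 * 1e-10 = 3.612e-08 m. Combine: 5.4524794 m^2 / 3.612e-08 m = 1.5095458e+08 m. 1 cm = 0.01 m, so 1.5095458e+08 m = 1.5095458e+08 / 0.01 = 1.5095458e+10 cm ≈ 1.51e+10 cm (4 s.f.). Final answer: 1.51e+10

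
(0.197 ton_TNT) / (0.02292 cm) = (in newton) 1 ton_TNT = 4.184e+09 J, so 0.197 ton_TNT = 0.197 * 4.184e+09 = 8.24248e+08 J. 1 cm = 0.01 m, so 0.02292 cm = 0.02292 * 0.01 = 0.0002292 m. Combine: 8.24248e+08 J / 0.0002292 m = 3.5961955e+12 N. 3.5961955e+12 N = 3.5961955e+12 newton ≈ 3.596e+12 newton (4 s.f.). Final answer: 3.596e+12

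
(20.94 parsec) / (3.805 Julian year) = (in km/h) 1 parsec = 3.0856776e+16 m, so 20.94 parsec = 20.94 * 3.0856776e+16 = 6.4614089e+17 m. 1 Julian year = 31557600 s, so 3.805 Julian year = 3.805 * 31557600 = 1.2007667e+08 s. Combine: 6.4614089e+17 m / 1.2007667e+08 s = 5.3810694e+09 m/s. 1 km/h = 0.27777778 m/s, so 5.3810694e+09 m/s = 5.3810694e+09 / 0.27777778 = 1.937185e+10 km/h ≈ 1.937e+10 km/h (4 s.f.). Final answer: 1.937e+10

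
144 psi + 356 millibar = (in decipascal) 1 psi = 6894.7573 Pa, so 144 psi = 144 * 6894.7573 = 992845.05 Pa. 1 millibar = 100 Pa, so 356 millibar = 356 * 100 = 35600 Pa. Sum: 992845.05 + 35600 = 1028445.1 Pa. 1 decipascal = 0.1 Pa, so 1028445.1 Pa = 1028445.1 / 0.1 = 10284451 decipascal ≈ 1.028e+07 decipascal (4 s.f.). Final answer: 1.028e+07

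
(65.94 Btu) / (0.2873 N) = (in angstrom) 1 Btu = 1055.0559 J, so 65.94 Btu = 65.94 * 1055.0559 = 69570.383 J. 0.2873 N is already in N. Combine: 69570.383 J / 0.2873 N = 242152.39 m. 1 angstrom = 1e-10 m, so 242152.39 m = 242152.39 / 1e-10 = 2.4215239e+15 angstrom ≈ 2.422e+15 angstrom (4 s.f.). Final answer: 2.422e+15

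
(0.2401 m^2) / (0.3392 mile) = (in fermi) 0.2401 m^2 is already in m^2. 1 mile = 1609.344 m, so 0.3392 mile = 0.3392 * 1609.344 = 545.88948 m. Combine: 0.2401 m^2 / 545.88948 m = 0.00043983262 m. 1 fermi = 1e-15 m, so 0.00043983262 m = 0.00043983262 / 1e-15 = 4.3983262e+11 fermi ≈ 4.398e+11 fermi (4 s.f.). Final answer: 4.398e+11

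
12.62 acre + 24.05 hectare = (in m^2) 1 acre = 4046.8564 m^2, so 12.62 acre = 12.62 * 4046.8564 = 51071.328 m^2. 1 hectare = 10000 m^2, so 24.05 hectare = 24.05 * 10000 = 240500 m^2. Sum: 51071.328 + 240500 = 291571.33 m^2. Result: 291571.33 m^2 ≈ 2.916e+05 m^2 (4 s.f.). Final answer: 2.916e+05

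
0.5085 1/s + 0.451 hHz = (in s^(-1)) 45.61. Check: 0.5085 1/s = 0.5085 Hz. 1 hHz = 100 Hz, so 0.451 hHz = 0.451 * 100 = 45.1 Hz. Sum: 0.5085 + 45.1 = 45.6085 Hz. 45.6085 Hz = 45.6085 s^(-1) ≈ 45.61 s^(-1) (4 s.f.).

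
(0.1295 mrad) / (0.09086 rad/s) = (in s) 0.001425. Check: 1 mrad = 0.001 rad, so 0.1295 mrad = 0.1295 * 0.001 = 0.0001295 rad. 0.09086 rad/s is already in rad/s. Combine: 0.0001295 rad / 0.09086 rad/s = 0.0014252696 s. Result: 0.0014252696 s ≈ 0.001425 s (4 s.f.).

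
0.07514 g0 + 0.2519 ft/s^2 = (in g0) 0.08297. Check: 1 g0 = 9.80665 m/s^2, so 0.07514 g0 = 0.07514 * 9.80665 = 0.73687168 m/s^2. 1 ft/s^2 = 0.3048 m/s^2, so 0.2519 ft/s^2 = 0.2519 * 0.3048 = 0.07677912 m/s^2. Sum: 0.73687168 + 0.07677912 = 0.8136508 m/s^2. 1 g0 = 9.80665 m/s^2, so 0.8136508 m/s^2 = 0.8136508 / 9.80665 = 0.082969291 g0 ≈ 0.08297 g0 (4 s.f.).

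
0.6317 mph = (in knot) 1 mph = 0.44704 m/s, so 0.6317 mph = 0.6317 * 0.44704 = 0.28239517 m/s. 1 knot = 0.51444444 m/s, so 0.28239517 m/s = 0.28239517 / 0.51444444 = 0.54893229 knot ≈ 0.5489 knot (4 s.f.). Final answer: 0.5489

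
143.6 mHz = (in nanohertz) 1.436e+08. Check: 1 mHz = 0.001 Hz, so 143.6 mHz = 143.6 * 0.001 = 0.1436 Hz. 1 nanohertz = 1e-09 Hz, so 0.1436 Hz = 0.1436 / 1e-09 = 1.436e+08 nanohertz.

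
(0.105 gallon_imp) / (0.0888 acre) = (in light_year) 1 gallon_imp = 0.00454609 m^3, so 0.105 gallon_imp = 0.105 * 0.00454609 = 0.00047733945 m^3. 1 acre = 4046.8564 m^2, so 0.0888 acre = 0.0888 * 4046.8564 = 359.36085 m^2. Combine: 0.00047733945 m^3 / 359.36085 m^2 = 1.3283012e-06 m. 1 light_year = 9.4607305e+15 m, so 1.3283012e-06 m = 1.3283012e-06 / 9.4607305e+15 = 1.4040155e-22 light_year ≈ 1.404e-22 light_year (4 s.f.). Final answer: 1.404e-22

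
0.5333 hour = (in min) 1 hour = 3600 s, so 0.5333 hour = 0.5333 * 3600 = 1919.88 s. 1 min = 60 s, so 1919.88 s = 1919.88 / 60 = 31.998 min ≈ 32 min (4 s.f.). Final answer: 32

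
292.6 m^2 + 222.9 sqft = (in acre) 292.6 m^2 is already in m^2. 1 sqft = 0.09290304 m^2, so 222.9 sqft = 222.9 * 0.09290304 = 20.708088 m^2. Sum: 292.6 + 20.708088 = 313.30809 m^2. 1 acre = 4046.8564 m^2, so 313.30809 m^2 = 313.30809 / 4046.8564 = 0.077420115 acre ≈ 0.07742 acre (4 s.f.). Final answer: 0.07742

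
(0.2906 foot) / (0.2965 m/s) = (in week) 4.939e-07. Check: 1 foot = 0.3048 m, so 0.2906 foot = 0.2906 * 0.3048 = 0.08857488 m. 0.2965 m/s is already in m/s. Combine: 0.08857488 m / 0.2965 m/s = 0.29873484 s. 1 week = 604800 s, so 0.29873484 s = 0.29873484 / 604800 = 4.9393988e-07 week ≈ 4.939e-07 week (4 s.f.).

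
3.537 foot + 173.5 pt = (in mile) 0.0007079. Check: 1 foot = 0.3048 m, so 3.537 foot = 3.537 * 0.3048 = 1.0780776 m. 1 pt = 0.00035277778 m, so 173.5 pt = 173.5 * 0.00035277778 = 0.061206944 m. Sum: 1.0780776 + 0.061206944 = 1.1392845 m. 1 mile = 1609.344 m, so 1.1392845 m = 1.1392845 / 1609.344 = 0.0007079186 mile ≈ 0.0007079 mile (4 s.f.).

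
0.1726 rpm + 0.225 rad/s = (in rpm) 2.321. Check: 1 rpm = 0.10471976 rad/s, so 0.1726 rpm = 0.1726 * 0.10471976 = 0.01807463 rad/s. 0.225 rad/s is already in rad/s. Sum: 0.01807463 + 0.225 = 0.24307463 rad/s. 1 rpm = 0.10471976 rad/s, so 0.24307463 rad/s = 0.24307463 / 0.10471976 = 2.3211917 rpm ≈ 2.321 rpm (4 s.f.).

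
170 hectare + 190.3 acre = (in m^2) 2.47e+06. Check: 1 hectare = 10000 m^2, so 170 hectare = 170 * 10000 = 1700000 m^2. 1 acre = 4046.8564 m^2, so 190.3 acre = 190.3 * 4046.8564 = 770116.78 m^2. Sum: 1700000 + 770116.78 = 2470116.8 m^2. Result: 2470116.8 m^2 ≈ 2.47e+06 m^2 (4 s.f.).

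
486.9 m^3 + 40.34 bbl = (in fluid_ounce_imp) 1.736e+07. Check: 486.9 m^3 is already in m^3. 1 bbl = 0.15898729 m^3, so 40.34 bbl = 40.34 * 0.15898729 = 6.4135475 m^3. Sum: 486.9 + 6.4135475 = 493.31355 m^3. 1 fluid_ounce_imp = 2.8413063e-05 m^3, so 493.31355 m^3 = 493.31355 / 2.8413063e-05 = 17362210 fluid_ounce_imp ≈ 1.736e+07 fluid_ounce_imp (4 s.f.).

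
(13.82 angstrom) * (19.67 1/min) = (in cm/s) 4.531e-08. Check: 1 angstrom = 1e-10 m, so 13.82 angstrom = 13.82 * 1e-10 = 1.382e-09 m. 1 1/min = 0.016666667 Hz, so 19.67 1/min = 19.67 * 0.016666667 = 0.32783333 Hz. Combine: 1.382e-09 m * 0.32783333 Hz = 4.5306567e-10 m/s. 1 cm/s = 0.01 m/s, so 4.5306567e-10 m/s = 4.5306567e-10 / 0.01 = 4.5306567e-08 cm/s ≈ 4.531e-08 cm/s (4 s.f.).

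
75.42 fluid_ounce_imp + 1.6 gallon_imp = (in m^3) 0.009417. Check: 1 fluid_ounce_imp = 2.8413063e-05 m^3, so 75.42 fluid_ounce_imp = 75.42 * 2.8413063e-05 = 0.0021429132 m^3. 1 gallon_imp = 0.00454609 m^3, so 1.6 gallon_imp = 1.6 * 0.00454609 = 0.007273744 m^3. Sum: 0.0021429132 + 0.007273744 = 0.0094166572 m^3. Result: 0.0094166572 m^3 ≈ 0.009417 m^3 (4 s.f.).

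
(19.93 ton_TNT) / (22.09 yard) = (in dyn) 4.128e+14. Check: 1 ton_TNT = 4.184e+09 J, so 19.93 ton_TNT = 19.93 * 4.184e+09 = 8.338712e+10 J. 1 yard = 0.9144 m, so 22.09 yard = 22.09 * 0.9144 = 20.199096 m. Combine: 8.338712e+10 J / 20.199096 m = 4.12826e+09 N. 1 dyn = 1e-05 N, so 4.12826e+09 N = 4.12826e+09 / 1e-05 = 4.12826e+14 dyn ≈ 4.128e+14 dyn (4 s.f.).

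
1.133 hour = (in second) 4079. Check: 1 hour = 3600 s, so 1.133 hour = 1.133 * 3600 = 4078.8 s. 4078.8 s = 4078.8 second ≈ 4079 second (4 s.f.).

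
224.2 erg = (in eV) 1.399e+14. Check: 1 erg = 1e-07 J, so 224.2 erg = 224.2 * 1e-07 = 2.242e-05 J. 1 eV = 1.6021766e-19 J, so 2.242e-05 J = 2.242e-05 / 1.6021766e-19 = 1.3993463e+14 eV ≈ 1.399e+14 eV (4 s.f.).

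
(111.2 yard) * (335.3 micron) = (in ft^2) 1 yard = 0.9144 m, so 111.2 yard = 111.2 * 0.9144 = 101.68128 m. 1 micron = 1e-06 m, so 335.3 micron = 335.3 * 1e-06 = 0.0003353 m. Combine: 101.68128 m * 0.0003353 m = 0.034093733 m^2. 1 ft^2 = 0.09290304 m^2, so 0.034093733 m^2 = 0.034093733 / 0.09290304 = 0.36698189 ft^2 ≈ 0.367 ft^2 (4 s.f.). Final answer: 0.367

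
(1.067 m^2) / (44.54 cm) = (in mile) 0.001489. Check: 1.067 m^2 is already in m^2. 1 cm = 0.01 m, so 44.54 cm = 44.54 * 0.01 = 0.4454 m. Combine: 1.067 m^2 / 0.4454 m = 2.3955995 m. 1 mile = 1609.344 m, so 2.3955995 m = 2.3955995 / 1609.344 = 0.0014885565 mile ≈ 0.001489 mile (4 s.f.).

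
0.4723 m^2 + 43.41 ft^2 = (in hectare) 0.4723 m^2 is already in m^2. 1 ft^2 = 0.09290304 m^2, so 43.41 ft^2 = 43.41 * 0.09290304 = 4.032921 m^2. Sum: 0.4723 + 4.032921 = 4.505221 m^2. 1 hectare = 10000 m^2, so 4.505221 m^2 = 4.505221 / 10000 = 0.0004505221 hectare ≈ 0.0004505 hectare (4 s.f.). Final answer: 0.0004505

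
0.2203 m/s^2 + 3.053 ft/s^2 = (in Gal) 115.1. Check: 0.2203 m/s^2 is already in m/s^2. 1 ft/s^2 = 0.3048 m/s^2, so 3.053 ft/s^2 = 3.053 * 0.3048 = 0.9305544 m/s^2. Sum: 0.2203 + 0.9305544 = 1.1508544 m/s^2. 1 Gal = 0.01 m/s^2, so 1.1508544 m/s^2 = 1.1508544 / 0.01 = 115.08544 Gal ≈ 115.1 Gal (4 s.f.).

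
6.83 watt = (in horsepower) 6.83 watt = 6.83 W. 1 horsepower = 745.69987 W, so 6.83 W = 6.83 / 745.69987 = 0.0091591809 horsepower ≈ 0.009159 horsepower (4 s.f.). Final answer: 0.009159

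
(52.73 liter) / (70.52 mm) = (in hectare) 1 liter = 0.001 m^3, so 52.73 liter = 52.73 * 0.001 = 0.05273 m^3. 1 mm = 0.001 m, so 70.52 mm = 70.52 * 0.001 = 0.07052 m. Combine: 0.05273 m^3 / 0.07052 m = 0.74773114 m^2. 1 hectare = 10000 m^2, so 0.74773114 m^2 = 0.74773114 / 10000 = 7.4773114e-05 hectare ≈ 7.477e-05 hectare (4 s.f.). Final answer: 7.477e-05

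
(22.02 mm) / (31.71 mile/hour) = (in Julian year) 1 mm = 0.001 m, so 22.02 mm = 22.02 * 0.001 = 0.02202 m. 1 mile/hour = 0.44704 m/s, so 31.71 mile/hour = 31.71 * 0.44704 = 14.175638 m/s. Combine: 0.02202 m / 14.175638 m/s = 0.0015533692 s. 1 Julian year = 31557600 s, so 0.0015533692 s = 0.0015533692 / 31557600 = 4.9223299e-11 Julian year ≈ 4.922e-11 Julian year (4 s.f.). Final answer: 4.922e-11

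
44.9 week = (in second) 1 week = 604800 s, so 44.9 week = 44.9 * 604800 = 27155520 s. 27155520 s = 27155520 second ≈ 2.716e+07 second (4 s.f.). Final answer: 2.716e+07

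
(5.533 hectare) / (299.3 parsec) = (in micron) 1 hectare = 10000 m^2, so 5.533 hectare = 5.533 * 10000 = 55330 m^2. 1 parsec = 3.0856776e+16 m, so 299.3 parsec = 299.3 * 3.0856776e+16 = 9.235433e+18 m. Combine: 55330 m^2 / 9.235433e+18 m = 5.9910564e-15 m. 1 micron = 1e-06 m, so 5.9910564e-15 m = 5.9910564e-15 / 1e-06 = 5.9910564e-09 micron ≈ 5.991e-09 micron (4 s.f.). Final answer: 5.991e-09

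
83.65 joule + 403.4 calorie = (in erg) 1.771e+10. Check: 83.65 joule = 83.65 J. 1 calorie = 4.184 J, so 403.4 calorie = 403.4 * 4.184 = 1687.8256 J. Sum: 83.65 + 1687.8256 = 1771.4756 J. 1 erg = 1e-07 J, so 1771.4756 J = 1771.4756 / 1e-07 = 1.7714756e+10 erg ≈ 1.771e+10 erg (4 s.f.).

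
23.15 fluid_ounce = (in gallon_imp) 1 fluid_ounce = 2.957353e-05 m^3, so 23.15 fluid_ounce = 23.15 * 2.957353e-05 = 0.00068462721 m^3. 1 gallon_imp = 0.00454609 m^3, so 0.00068462721 m^3 = 0.00068462721 / 0.00454609 = 0.15059693 gallon_imp ≈ 0.1506 gallon_imp (4 s.f.). Final answer: 0.1506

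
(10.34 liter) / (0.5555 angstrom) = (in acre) 4.6e+04. Check: 1 liter = 0.001 m^3, so 10.34 liter = 10.34 * 0.001 = 0.01034 m^3. 1 angstrom = 1e-10 m, so 0.5555 angstrom = 0.5555 * 1e-10 = 5.555e-11 m. Combine: 0.01034 m^3 / 5.555e-11 m = 1.8613861e+08 m^2. 1 acre = 4046.8564 m^2, so 1.8613861e+08 m^2 = 1.8613861e+08 / 4046.8564 = 45995.853 acre ≈ 4.6e+04 acre (4 s.f.).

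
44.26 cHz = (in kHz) 1 cHz = 0.01 Hz, so 44.26 cHz = 44.26 * 0.01 = 0.4426 Hz. 1 kHz = 1000 Hz, so 0.4426 Hz = 0.4426 / 1000 = 0.0004426 kHz. Final answer: 0.0004426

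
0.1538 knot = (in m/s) 0.07912. Check: 1 knot = 0.51444444 m/s, so 0.1538 knot = 0.1538 * 0.51444444 = 0.079121556 m/s. Result: 0.079121556 m/s ≈ 0.07912 m/s (4 s.f.).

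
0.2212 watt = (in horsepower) 0.0002966. Check: 0.2212 watt = 0.2212 W. 1 horsepower = 745.69987 W, so 0.2212 W = 0.2212 / 745.69987 = 0.00029663409 horsepower ≈ 0.0002966 horsepower (4 s.f.).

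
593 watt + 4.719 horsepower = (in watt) 4112. Check: 593 watt = 593 W. 1 horsepower = 745.69987 W, so 4.719 horsepower = 4.719 * 745.69987 = 3518.9577 W. Sum: 593 + 3518.9577 = 4111.9577 W. 4111.9577 W = 4111.9577 watt ≈ 4112 watt (4 s.f.).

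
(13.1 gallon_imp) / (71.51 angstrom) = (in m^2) 8.328e+06. Check: 1 gallon_imp = 0.00454609 m^3, so 13.1 gallon_imp = 13.1 * 0.00454609 = 0.059553779 m^3. 1 angstrom = 1e-10 m, so 71.51 angstrom = 71.51 * 1e-10 = 7.151e-09 m. Combine: 0.059553779 m^3 / 7.151e-09 m = 8328035.1 m^2. Result: 8328035.1 m^2 ≈ 8.328e+06 m^2 (4 s.f.).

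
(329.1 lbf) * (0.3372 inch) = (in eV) 7.826e+19. Check: 1 lbf = 4.4482216 N, so 329.1 lbf = 329.1 * 4.4482216 = 1463.9097 N. 1 inch = 0.0254 m, so 0.3372 inch = 0.3372 * 0.0254 = 0.00856488 m. Combine: 1463.9097 N * 0.00856488 m = 12.538211 J. 1 eV = 1.6021766e-19 J, so 12.538211 J = 12.538211 / 1.6021766e-19 = 7.8257359e+19 eV ≈ 7.826e+19 eV (4 s.f.).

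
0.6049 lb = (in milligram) 2.744e+05. Check: 1 lb = 0.45359237 kg, so 0.6049 lb = 0.6049 * 0.45359237 = 0.27437802 kg. 1 milligram = 1e-06 kg, so 0.27437802 kg = 0.27437802 / 1e-06 = 274378.02 milligram ≈ 2.744e+05 milligram (4 s.f.).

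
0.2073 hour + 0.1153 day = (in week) 1 hour = 3600 s, so 0.2073 hour = 0.2073 * 3600 = 746.28 s. 1 day = 86400 s, so 0.1153 day = 0.1153 * 86400 = 9961.92 s. Sum: 746.28 + 9961.92 = 10708.2 s. 1 week = 604800 s, so 10708.2 s = 10708.2 / 604800 = 0.017705357 week ≈ 0.01771 week (4 s.f.). Final answer: 0.01771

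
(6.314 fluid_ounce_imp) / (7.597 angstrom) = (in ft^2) 1 fluid_ounce_imp = 2.8413063e-05 m^3, so 6.314 fluid_ounce_imp = 6.314 * 2.8413063e-05 = 0.00017940008 m^3. 1 angstrom = 1e-10 m, so 7.597 angstrom = 7.597 * 1e-10 = 7.597e-10 m. Combine: 0.00017940008 m^3 / 7.597e-10 m = 236145.95 m^2. 1 ft^2 = 0.09290304 m^2, so 236145.95 m^2 = 236145.95 / 0.09290304 = 2541853.8 ft^2 ≈ 2.542e+06 ft^2 (4 s.f.). Final answer: 2.542e+06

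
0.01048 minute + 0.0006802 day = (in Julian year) 1 minute = 60 s, so 0.01048 minute = 0.01048 * 60 = 0.6288 s. 1 day = 86400 s, so 0.0006802 day = 0.0006802 * 86400 = 58.76928 s. Sum: 0.6288 + 58.76928 = 59.39808 s. 1 Julian year = 31557600 s, so 59.39808 s = 59.39808 / 31557600 = 1.8822116e-06 Julian year ≈ 1.882e-06 Julian year (4 s.f.). Final answer: 1.882e-06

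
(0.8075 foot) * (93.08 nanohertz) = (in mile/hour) 5.125e-08. Check: 1 foot = 0.3048 m, so 0.8075 foot = 0.8075 * 0.3048 = 0.246126 m. 1 nanohertz = 1e-09 Hz, so 93.08 nanohertz = 93.08 * 1e-09 = 9.308e-08 Hz. Combine: 0.246126 m * 9.308e-08 Hz = 2.2909408e-08 m/s. 1 mile/hour = 0.44704 m/s, so 2.2909408e-08 m/s = 2.2909408e-08 / 0.44704 = 5.1246886e-08 mile/hour ≈ 5.125e-08 mile/hour (4 s.f.).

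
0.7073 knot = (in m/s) 0.3639. Check: 1 knot = 0.51444444 m/s, so 0.7073 knot = 0.7073 * 0.51444444 = 0.36386656 m/s. Result: 0.36386656 m/s ≈ 0.3639 m/s (4 s.f.).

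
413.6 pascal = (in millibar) 413.6 pascal = 413.6 Pa. 1 millibar = 100 Pa, so 413.6 Pa = 413.6 / 100 = 4.136 millibar. Final answer: 4.136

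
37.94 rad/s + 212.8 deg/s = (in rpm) 397.8. Check: 37.94 rad/s is already in rad/s. 1 deg/s = 0.017453293 rad/s, so 212.8 deg/s = 212.8 * 0.017453293 = 3.7140606 rad/s. Sum: 37.94 + 3.7140606 = 41.654061 rad/s. 1 rpm = 0.10471976 rad/s, so 41.654061 rad/s = 41.654061 / 0.10471976 = 397.76698 rpm ≈ 397.8 rpm (4 s.f.).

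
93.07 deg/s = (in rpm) 1 deg/s = 0.017453293 rad/s, so 93.07 deg/s = 93.07 * 0.017453293 = 1.6243779 rad/s. 1 rpm = 0.10471976 rad/s, so 1.6243779 rad/s = 1.6243779 / 0.10471976 = 15.511667 rpm ≈ 15.51 rpm (4 s.f.). Final answer: 15.51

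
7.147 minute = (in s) 1 minute = 60 s, so 7.147 minute = 7.147 * 60 = 428.82 s. Result: 428.82 s ≈ 428.8 s (4 s.f.). Final answer: 428.8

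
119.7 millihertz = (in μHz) 1 millihertz = 0.001 Hz, so 119.7 millihertz = 119.7 * 0.001 = 0.1197 Hz. 1 μHz = 1e-06 Hz, so 0.1197 Hz = 0.1197 / 1e-06 = 119700 μHz ≈ 1.197e+05 μHz (4 s.f.). Final answer: 1.197e+05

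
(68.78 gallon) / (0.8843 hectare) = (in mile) 1 gallon = 0.0037854118 m^3, so 68.78 gallon = 68.78 * 0.0037854118 = 0.26036062 m^3. 1 hectare = 10000 m^2, so 0.8843 hectare = 0.8843 * 10000 = 8843 m^2. Combine: 0.26036062 m^3 / 8843 m^2 = 2.9442567e-05 m. 1 mile = 1609.344 m, so 2.9442567e-05 m = 2.9442567e-05 / 1609.344 = 1.8294763e-08 mile ≈ 1.829e-08 mile (4 s.f.). Final answer: 1.829e-08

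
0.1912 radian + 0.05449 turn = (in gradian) 33.97. Check: 0.1912 radian = 0.1912 rad. 1 turn = 6.2831853 rad, so 0.05449 turn = 0.05449 * 6.2831853 = 0.34237077 rad. Sum: 0.1912 + 0.34237077 = 0.53357077 rad. 1 gradian = 0.015707963 rad, so 0.53357077 rad = 0.53357077 / 0.015707963 = 33.96817 gradian ≈ 33.97 gradian (4 s.f.).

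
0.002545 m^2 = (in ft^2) 1 ft^2 = 0.09290304 m^2, so 0.002545 m^2 = 0.002545 / 0.09290304 = 0.027394152 ft^2 ≈ 0.02739 ft^2 (4 s.f.). Final answer: 0.02739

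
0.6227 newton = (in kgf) 0.6227 newton = 0.6227 N. 1 kgf = 9.80665 N, so 0.6227 N = 0.6227 / 9.80665 = 0.063497729 kgf ≈ 0.0635 kgf (4 s.f.). Final answer: 0.0635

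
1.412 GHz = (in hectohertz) 1 GHz = 1e+09 Hz, so 1.412 GHz = 1.412 * 1e+09 = 1.412e+09 Hz. 1 hectohertz = 100 Hz, so 1.412e+09 Hz = 1.412e+09 / 100 = 14120000 hectohertz ≈ 1.412e+07 hectohertz (4 s.f.). Final answer: 1.412e+07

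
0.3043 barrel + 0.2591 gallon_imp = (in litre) 49.56. Check: 1 barrel = 0.15898729 m^3, so 0.3043 barrel = 0.3043 * 0.15898729 = 0.048379834 m^3. 1 gallon_imp = 0.00454609 m^3, so 0.2591 gallon_imp = 0.2591 * 0.00454609 = 0.0011778919 m^3. Sum: 0.048379834 + 0.0011778919 = 0.049557726 m^3. 1 litre = 0.001 m^3, so 0.049557726 m^3 = 0.049557726 / 0.001 = 49.557726 litre ≈ 49.56 litre (4 s.f.).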